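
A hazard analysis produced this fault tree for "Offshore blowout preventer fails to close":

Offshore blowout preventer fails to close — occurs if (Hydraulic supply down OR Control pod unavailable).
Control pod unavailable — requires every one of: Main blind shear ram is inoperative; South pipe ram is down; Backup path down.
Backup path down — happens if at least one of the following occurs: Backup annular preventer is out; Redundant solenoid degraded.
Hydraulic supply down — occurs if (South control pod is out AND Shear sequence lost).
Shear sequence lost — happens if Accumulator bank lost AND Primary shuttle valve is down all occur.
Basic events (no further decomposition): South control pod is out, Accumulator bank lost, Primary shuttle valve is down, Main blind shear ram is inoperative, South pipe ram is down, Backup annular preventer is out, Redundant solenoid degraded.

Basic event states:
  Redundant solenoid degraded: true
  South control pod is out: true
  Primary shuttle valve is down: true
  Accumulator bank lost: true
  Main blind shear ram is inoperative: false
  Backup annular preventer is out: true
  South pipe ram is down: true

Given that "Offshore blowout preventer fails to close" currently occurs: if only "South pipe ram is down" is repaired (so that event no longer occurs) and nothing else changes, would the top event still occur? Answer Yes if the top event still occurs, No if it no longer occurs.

Counterfactual: set "South pipe ram is down" to not occurred.
Shear sequence lost [AND]: Accumulator bank lost=occurs, Primary shuttle valve is down=occurs → all inputs occur → occurs.
Hydraulic supply down [AND]: South control pod is out=occurs, Shear sequence lost=occurs → all inputs occur → occurs.
Backup path down [OR]: Backup annular preventer is out=occurs, Redundant solenoid degraded=occurs → at least one input occurs → occurs.
Control pod unavailable [AND]: Main blind shear ram is inoperative=not, South pipe ram is down=not, Backup path down=occurs → not all inputs occur → does not occur.
Offshore blowout preventer fails to close [OR]: Hydraulic supply down=occurs, Control pod unavailable=not → at least one input occurs → occurs.

Yes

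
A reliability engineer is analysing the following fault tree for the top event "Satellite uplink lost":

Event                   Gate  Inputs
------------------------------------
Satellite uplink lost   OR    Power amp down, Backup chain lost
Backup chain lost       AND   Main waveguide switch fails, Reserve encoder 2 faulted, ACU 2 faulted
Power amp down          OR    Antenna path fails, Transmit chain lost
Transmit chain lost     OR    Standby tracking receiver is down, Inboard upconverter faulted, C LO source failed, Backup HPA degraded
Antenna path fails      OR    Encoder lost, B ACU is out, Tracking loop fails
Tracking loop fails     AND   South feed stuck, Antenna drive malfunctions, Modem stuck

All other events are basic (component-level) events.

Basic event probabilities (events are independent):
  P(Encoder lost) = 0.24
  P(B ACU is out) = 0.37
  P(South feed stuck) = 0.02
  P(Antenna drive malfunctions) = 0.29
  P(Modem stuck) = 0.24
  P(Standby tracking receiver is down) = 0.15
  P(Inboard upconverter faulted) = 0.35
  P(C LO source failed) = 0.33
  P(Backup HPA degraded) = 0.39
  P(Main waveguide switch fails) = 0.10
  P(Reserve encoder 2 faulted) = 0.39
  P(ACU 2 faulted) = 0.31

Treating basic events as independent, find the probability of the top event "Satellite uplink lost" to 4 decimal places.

0.8933

P(Tracking loop fails) [AND] = 0.02 × 0.29 × 0.24 = 0.001392
P(Antenna path fails) [OR] = 1 − (1−0.24) × (1−0.37) × (1−0.001392) = 0.521866
P(Transmit chain lost) [OR] = 1 − (1−0.15) × (1−0.35) × (1−0.33) × (1−0.39) = 0.774193
P(Power amp down) [OR] = 1 − (1−0.521866) × (1−0.774193) = 0.892034
P(Backup chain lost) [AND] = 0.10 × 0.39 × 0.31 = 0.012090
P(Satellite uplink lost) [OR] = 1 − (1−0.892034) × (1−0.012090) = 0.893339
Rounded to 4 decimal places: P(Satellite uplink lost) ≈ 0.8933.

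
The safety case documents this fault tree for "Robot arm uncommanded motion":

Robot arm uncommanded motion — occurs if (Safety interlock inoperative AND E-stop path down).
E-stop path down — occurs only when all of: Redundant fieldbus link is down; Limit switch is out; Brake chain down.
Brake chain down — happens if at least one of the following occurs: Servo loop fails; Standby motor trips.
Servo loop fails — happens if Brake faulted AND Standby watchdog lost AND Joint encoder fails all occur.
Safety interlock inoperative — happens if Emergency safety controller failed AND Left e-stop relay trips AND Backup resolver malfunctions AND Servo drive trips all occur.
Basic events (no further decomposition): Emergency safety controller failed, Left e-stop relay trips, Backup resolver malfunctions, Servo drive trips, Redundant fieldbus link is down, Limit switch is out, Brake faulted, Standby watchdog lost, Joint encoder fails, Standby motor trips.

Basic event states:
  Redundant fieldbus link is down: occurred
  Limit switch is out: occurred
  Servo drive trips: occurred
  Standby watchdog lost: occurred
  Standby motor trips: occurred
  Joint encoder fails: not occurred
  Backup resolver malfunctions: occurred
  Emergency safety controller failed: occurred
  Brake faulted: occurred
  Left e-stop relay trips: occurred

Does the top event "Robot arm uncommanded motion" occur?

Safety interlock inoperative [AND]: Emergency safety controller failed=occurs, Left e-stop relay trips=occurs, Backup resolver malfunctions=occurs, Servo drive trips=occurs → all inputs occur → occurs.
Servo loop fails [AND]: Brake faulted=occurs, Standby watchdog lost=occurs, Joint encoder fails=not → not all inputs occur → does not occur.
Brake chain down [OR]: Servo loop fails=not, Standby motor trips=occurs → at least one input occurs → occurs.
E-stop path down [AND]: Redundant fieldbus link is down=occurs, Limit switch is out=occurs, Brake chain down=occurs → all inputs occur → occurs.
Robot arm uncommanded motion [AND]: Safety interlock inoperative=occurs, E-stop path down=occurs → all inputs occur → occurs.

Yes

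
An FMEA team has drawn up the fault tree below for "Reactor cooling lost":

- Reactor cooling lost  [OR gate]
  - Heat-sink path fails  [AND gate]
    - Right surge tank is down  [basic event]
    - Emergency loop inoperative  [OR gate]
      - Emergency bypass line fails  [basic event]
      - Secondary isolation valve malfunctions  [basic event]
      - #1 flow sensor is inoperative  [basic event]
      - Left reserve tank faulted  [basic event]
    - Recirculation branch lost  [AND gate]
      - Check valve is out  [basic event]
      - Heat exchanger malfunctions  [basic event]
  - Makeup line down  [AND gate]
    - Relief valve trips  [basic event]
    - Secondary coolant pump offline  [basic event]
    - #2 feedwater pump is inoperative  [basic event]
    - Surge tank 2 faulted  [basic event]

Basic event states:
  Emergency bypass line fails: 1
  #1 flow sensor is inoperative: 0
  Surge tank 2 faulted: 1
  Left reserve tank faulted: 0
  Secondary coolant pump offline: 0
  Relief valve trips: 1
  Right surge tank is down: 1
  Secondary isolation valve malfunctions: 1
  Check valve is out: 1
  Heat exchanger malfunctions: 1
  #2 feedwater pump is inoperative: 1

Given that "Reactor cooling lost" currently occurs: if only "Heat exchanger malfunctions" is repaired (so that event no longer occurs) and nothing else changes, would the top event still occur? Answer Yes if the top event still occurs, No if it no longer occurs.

Counterfactual: set "Heat exchanger malfunctions" to not occurred.
Emergency loop inoperative [OR]: Emergency bypass line fails=occurs, Secondary isolation valve malfunctions=occurs, #1 flow sensor is inoperative=not, Left reserve tank faulted=not → at least one input occurs → occurs.
Recirculation branch lost [AND]: Check valve is out=occurs, Heat exchanger malfunctions=not → not all inputs occur → does not occur.
Heat-sink path fails [AND]: Right surge tank is down=occurs, Emergency loop inoperative=occurs, Recirculation branch lost=not → not all inputs occur → does not occur.
Makeup line down [AND]: Relief valve trips=occurs, Secondary coolant pump offline=not, #2 feedwater pump is inoperative=occurs, Surge tank 2 faulted=occurs → not all inputs occur → does not occur.
Reactor cooling lost [OR]: Heat-sink path fails=not, Makeup line down=not → no input occurs → does not occur.

No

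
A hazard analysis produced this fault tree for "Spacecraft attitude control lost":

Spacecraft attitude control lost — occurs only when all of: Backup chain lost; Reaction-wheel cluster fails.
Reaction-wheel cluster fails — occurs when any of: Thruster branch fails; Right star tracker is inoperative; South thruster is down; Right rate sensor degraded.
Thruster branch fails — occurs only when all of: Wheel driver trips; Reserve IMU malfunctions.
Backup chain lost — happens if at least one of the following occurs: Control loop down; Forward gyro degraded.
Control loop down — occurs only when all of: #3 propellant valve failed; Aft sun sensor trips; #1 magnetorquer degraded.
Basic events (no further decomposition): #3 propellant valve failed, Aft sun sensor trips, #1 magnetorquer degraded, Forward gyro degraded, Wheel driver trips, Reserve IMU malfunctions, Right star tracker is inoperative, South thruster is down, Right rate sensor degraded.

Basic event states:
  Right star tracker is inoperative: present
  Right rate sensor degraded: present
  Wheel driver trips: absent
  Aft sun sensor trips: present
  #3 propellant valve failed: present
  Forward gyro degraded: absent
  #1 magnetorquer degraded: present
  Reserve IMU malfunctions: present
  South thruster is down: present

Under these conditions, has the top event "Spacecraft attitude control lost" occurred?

Control loop down [AND]: #3 propellant valve failed=occurs, Aft sun sensor trips=occurs, #1 magnetorquer degraded=occurs → all inputs occur → occurs.
Backup chain lost [OR]: Control loop down=occurs, Forward gyro degraded=not → at least one input occurs → occurs.
Thruster branch fails [AND]: Wheel driver trips=not, Reserve IMU malfunctions=occurs → not all inputs occur → does not occur.
Reaction-wheel cluster fails [OR]: Thruster branch fails=not, Right star tracker is inoperative=occurs, South thruster is down=occurs, Right rate sensor degraded=occurs → at least one input occurs → occurs.
Spacecraft attitude control lost [AND]: Backup chain lost=occurs, Reaction-wheel cluster fails=occurs → all inputs occur → occurs.

Yes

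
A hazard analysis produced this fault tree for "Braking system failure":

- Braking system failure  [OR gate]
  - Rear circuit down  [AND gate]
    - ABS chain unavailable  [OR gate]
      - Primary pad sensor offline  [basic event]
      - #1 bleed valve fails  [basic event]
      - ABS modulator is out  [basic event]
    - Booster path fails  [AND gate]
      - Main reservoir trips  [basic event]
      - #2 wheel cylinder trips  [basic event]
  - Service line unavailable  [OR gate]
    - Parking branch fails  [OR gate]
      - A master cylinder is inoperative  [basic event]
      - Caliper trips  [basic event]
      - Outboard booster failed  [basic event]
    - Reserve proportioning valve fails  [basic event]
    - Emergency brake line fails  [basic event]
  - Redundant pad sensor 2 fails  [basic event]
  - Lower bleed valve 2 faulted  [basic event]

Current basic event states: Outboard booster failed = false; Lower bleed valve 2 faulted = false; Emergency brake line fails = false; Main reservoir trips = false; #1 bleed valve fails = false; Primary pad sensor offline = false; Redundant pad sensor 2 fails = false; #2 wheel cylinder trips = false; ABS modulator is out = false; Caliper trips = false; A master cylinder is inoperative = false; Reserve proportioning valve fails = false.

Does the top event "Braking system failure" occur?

ABS chain unavailable [OR]: Primary pad sensor offline=not, #1 bleed valve fails=not, ABS modulator is out=not → no input occurs → does not occur.
Booster path fails [AND]: Main reservoir trips=not, #2 wheel cylinder trips=not → not all inputs occur → does not occur.
Rear circuit down [AND]: ABS chain unavailable=not, Booster path fails=not → not all inputs occur → does not occur.
Parking branch fails [OR]: A master cylinder is inoperative=not, Caliper trips=not, Outboard booster failed=not → no input occurs → does not occur.
Service line unavailable [OR]: Parking branch fails=not, Reserve proportioning valve fails=not, Emergency brake line fails=not → no input occurs → does not occur.
Braking system failure [OR]: Rear circuit down=not, Service line unavailable=not, Redundant pad sensor 2 fails=not, Lower bleed valve 2 faulted=not → no input occurs → does not occur.

No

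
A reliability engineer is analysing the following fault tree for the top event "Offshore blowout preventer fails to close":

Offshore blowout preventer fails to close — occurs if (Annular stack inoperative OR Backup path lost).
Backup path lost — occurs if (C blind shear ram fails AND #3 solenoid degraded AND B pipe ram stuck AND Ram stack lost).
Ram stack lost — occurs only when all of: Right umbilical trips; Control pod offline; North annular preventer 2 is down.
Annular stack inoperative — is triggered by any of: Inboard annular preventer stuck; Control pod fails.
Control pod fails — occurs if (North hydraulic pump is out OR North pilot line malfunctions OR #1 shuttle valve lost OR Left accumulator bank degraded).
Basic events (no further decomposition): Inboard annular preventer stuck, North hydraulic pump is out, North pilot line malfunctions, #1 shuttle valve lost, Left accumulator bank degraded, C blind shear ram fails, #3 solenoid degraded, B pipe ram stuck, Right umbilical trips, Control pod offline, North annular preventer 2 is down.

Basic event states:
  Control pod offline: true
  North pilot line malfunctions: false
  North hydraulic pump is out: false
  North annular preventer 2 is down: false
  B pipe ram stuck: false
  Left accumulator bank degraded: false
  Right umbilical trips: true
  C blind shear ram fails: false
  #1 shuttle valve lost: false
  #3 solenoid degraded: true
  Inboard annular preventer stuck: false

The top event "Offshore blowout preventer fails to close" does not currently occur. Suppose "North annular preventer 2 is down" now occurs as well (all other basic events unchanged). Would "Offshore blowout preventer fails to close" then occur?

Counterfactual: set "North annular preventer 2 is down" to occurred.
Control pod fails [OR]: North hydraulic pump is out=not, North pilot line malfunctions=not, #1 shuttle valve lost=not, Left accumulator bank degraded=not → no input occurs → does not occur.
Annular stack inoperative [OR]: Inboard annular preventer stuck=not, Control pod fails=not → no input occurs → does not occur.
Ram stack lost [AND]: Right umbilical trips=occurs, Control pod offline=occurs, North annular preventer 2 is down=occurs → all inputs occur → occurs.
Backup path lost [AND]: C blind shear ram fails=not, #3 solenoid degraded=occurs, B pipe ram stuck=not, Ram stack lost=occurs → not all inputs occur → does not occur.
Offshore blowout preventer fails to close [OR]: Annular stack inoperative=not, Backup path lost=not → no input occurs → does not occur.

No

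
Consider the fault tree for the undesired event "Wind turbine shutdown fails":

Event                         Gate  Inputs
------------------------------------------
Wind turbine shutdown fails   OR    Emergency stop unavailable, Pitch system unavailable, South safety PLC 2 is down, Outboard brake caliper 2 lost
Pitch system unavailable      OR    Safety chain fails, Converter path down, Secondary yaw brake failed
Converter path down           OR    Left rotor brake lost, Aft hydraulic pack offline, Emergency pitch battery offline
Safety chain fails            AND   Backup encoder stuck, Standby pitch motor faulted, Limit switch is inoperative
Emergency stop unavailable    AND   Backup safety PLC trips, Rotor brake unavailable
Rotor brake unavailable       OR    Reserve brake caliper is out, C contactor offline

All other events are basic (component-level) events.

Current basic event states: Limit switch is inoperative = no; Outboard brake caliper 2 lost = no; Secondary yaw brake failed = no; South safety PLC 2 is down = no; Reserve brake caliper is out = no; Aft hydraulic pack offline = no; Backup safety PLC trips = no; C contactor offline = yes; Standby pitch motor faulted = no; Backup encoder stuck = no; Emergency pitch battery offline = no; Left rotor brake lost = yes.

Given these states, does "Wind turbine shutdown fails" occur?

Yes

Rotor brake unavailable [OR]: Reserve brake caliper is out=not, C contactor offline=occurs → at least one input occurs → occurs.
Emergency stop unavailable [AND]: Backup safety PLC trips=not, Rotor brake unavailable=occurs → not all inputs occur → does not occur.
Safety chain fails [AND]: Backup encoder stuck=not, Standby pitch motor faulted=not, Limit switch is inoperative=not → not all inputs occur → does not occur.
Converter path down [OR]: Left rotor brake lost=occurs, Aft hydraulic pack offline=not, Emergency pitch battery offline=not → at least one input occurs → occurs.
Pitch system unavailable [OR]: Safety chain fails=not, Converter path down=occurs, Secondary yaw brake failed=not → at least one input occurs → occurs.
Wind turbine shutdown fails [OR]: Emergency stop unavailable=not, Pitch system unavailable=occurs, South safety PLC 2 is down=not, Outboard brake caliper 2 lost=not → at least one input occurs → occurs.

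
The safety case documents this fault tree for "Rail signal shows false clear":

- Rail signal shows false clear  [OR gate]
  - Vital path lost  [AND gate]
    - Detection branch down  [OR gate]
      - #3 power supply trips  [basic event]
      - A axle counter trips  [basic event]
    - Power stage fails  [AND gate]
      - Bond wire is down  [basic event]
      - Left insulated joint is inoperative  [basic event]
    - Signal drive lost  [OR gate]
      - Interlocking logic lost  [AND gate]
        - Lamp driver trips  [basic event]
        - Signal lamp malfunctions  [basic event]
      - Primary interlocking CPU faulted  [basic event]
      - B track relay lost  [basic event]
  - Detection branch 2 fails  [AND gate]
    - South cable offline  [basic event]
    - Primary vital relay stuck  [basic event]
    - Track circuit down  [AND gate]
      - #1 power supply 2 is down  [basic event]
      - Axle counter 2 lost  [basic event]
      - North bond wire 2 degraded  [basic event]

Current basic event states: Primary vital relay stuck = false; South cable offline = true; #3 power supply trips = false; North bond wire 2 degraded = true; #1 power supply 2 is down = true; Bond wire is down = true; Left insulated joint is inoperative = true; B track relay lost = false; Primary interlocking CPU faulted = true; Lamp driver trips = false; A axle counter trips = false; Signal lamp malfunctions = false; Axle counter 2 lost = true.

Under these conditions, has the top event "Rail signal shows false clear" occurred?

Detection branch down [OR]: #3 power supply trips=not, A axle counter trips=not → no input occurs → does not occur.
Power stage fails [AND]: Bond wire is down=occurs, Left insulated joint is inoperative=occurs → all inputs occur → occurs.
Interlocking logic lost [AND]: Lamp driver trips=not, Signal lamp malfunctions=not → not all inputs occur → does not occur.
Signal drive lost [OR]: Interlocking logic lost=not, Primary interlocking CPU faulted=occurs, B track relay lost=not → at least one input occurs → occurs.
Vital path lost [AND]: Detection branch down=not, Power stage fails=occurs, Signal drive lost=occurs → not all inputs occur → does not occur.
Track circuit down [AND]: #1 power supply 2 is down=occurs, Axle counter 2 lost=occurs, North bond wire 2 degraded=occurs → all inputs occur → occurs.
Detection branch 2 fails [AND]: South cable offline=occurs, Primary vital relay stuck=not, Track circuit down=occurs → not all inputs occur → does not occur.
Rail signal shows false clear [OR]: Vital path lost=not, Detection branch 2 fails=not → no input occurs → does not occur.

No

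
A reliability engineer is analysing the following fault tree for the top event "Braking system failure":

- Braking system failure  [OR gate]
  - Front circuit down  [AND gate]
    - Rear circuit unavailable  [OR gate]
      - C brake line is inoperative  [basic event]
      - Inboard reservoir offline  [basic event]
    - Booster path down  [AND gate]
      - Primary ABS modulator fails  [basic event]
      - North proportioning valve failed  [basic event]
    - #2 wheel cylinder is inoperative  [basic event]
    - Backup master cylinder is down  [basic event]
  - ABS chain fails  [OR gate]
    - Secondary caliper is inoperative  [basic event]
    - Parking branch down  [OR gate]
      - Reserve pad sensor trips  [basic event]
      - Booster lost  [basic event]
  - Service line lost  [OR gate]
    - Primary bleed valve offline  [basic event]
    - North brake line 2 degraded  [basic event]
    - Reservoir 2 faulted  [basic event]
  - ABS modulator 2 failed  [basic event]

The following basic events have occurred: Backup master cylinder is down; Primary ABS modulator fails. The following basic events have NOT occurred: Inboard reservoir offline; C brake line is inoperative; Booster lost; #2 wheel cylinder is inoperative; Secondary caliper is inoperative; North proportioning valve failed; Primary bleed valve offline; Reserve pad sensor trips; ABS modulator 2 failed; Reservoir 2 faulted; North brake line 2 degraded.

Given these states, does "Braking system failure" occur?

Rear circuit unavailable [OR]: C brake line is inoperative=not, Inboard reservoir offline=not → no input occurs → does not occur.
Booster path down [AND]: Primary ABS modulator fails=occurs, North proportioning valve failed=not → not all inputs occur → does not occur.
Front circuit down [AND]: Rear circuit unavailable=not, Booster path down=not, #2 wheel cylinder is inoperative=not, Backup master cylinder is down=occurs → not all inputs occur → does not occur.
Parking branch down [OR]: Reserve pad sensor trips=not, Booster lost=not → no input occurs → does not occur.
ABS chain fails [OR]: Secondary caliper is inoperative=not, Parking branch down=not → no input occurs → does not occur.
Service line lost [OR]: Primary bleed valve offline=not, North brake line 2 degraded=not, Reservoir 2 faulted=not → no input occurs → does not occur.
Braking system failure [OR]: Front circuit down=not, ABS chain fails=not, Service line lost=not, ABS modulator 2 failed=not → no input occurs → does not occur.

No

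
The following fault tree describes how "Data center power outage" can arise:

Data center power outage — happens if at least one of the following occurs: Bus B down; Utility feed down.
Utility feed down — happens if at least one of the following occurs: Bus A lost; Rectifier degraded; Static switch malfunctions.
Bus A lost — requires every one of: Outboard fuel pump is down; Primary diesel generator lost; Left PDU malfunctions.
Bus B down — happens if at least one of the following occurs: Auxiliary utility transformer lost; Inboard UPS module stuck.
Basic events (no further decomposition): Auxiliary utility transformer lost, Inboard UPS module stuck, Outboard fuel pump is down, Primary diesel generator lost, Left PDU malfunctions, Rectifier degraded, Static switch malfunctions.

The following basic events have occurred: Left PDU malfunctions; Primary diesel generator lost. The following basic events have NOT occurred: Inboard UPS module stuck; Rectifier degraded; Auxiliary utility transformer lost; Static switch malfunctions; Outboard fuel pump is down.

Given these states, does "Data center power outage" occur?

No

Bus B down [OR]: Auxiliary utility transformer lost=not, Inboard UPS module stuck=not → no input occurs → does not occur.
Bus A lost [AND]: Outboard fuel pump is down=not, Primary diesel generator lost=occurs, Left PDU malfunctions=occurs → not all inputs occur → does not occur.
Utility feed down [OR]: Bus A lost=not, Rectifier degraded=not, Static switch malfunctions=not → no input occurs → does not occur.
Data center power outage [OR]: Bus B down=not, Utility feed down=not → no input occurs → does not occur.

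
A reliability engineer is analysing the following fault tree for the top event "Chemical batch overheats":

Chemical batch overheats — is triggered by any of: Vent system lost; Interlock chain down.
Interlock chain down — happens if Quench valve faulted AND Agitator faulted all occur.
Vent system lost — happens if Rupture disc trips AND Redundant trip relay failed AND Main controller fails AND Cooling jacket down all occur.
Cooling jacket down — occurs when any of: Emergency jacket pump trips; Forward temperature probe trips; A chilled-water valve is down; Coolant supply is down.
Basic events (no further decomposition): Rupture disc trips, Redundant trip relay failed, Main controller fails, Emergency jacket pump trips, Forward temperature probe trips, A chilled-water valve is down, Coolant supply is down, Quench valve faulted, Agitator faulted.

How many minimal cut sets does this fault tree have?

Cooling jacket down [OR]: union of children's cut sets → 4 cut set(s).
Vent system lost [AND]: one cut set from each child combined → 1 × 1 × 1 × 4 = 4 cut set(s).
Interlock chain down [AND]: one cut set from each child combined → 1 × 1 = 1 cut set(s).
Chemical batch overheats [OR]: union of children's cut sets → 5 cut set(s).
Minimal cut sets: {Emergency jacket pump trips, Main controller fails, Redundant trip relay failed, Rupture disc trips}; {Forward temperature probe trips, Main controller fails, Redundant trip relay failed, Rupture disc trips}; {A chilled-water valve is down, Main controller fails, Redundant trip relay failed, Rupture disc trips}; {Coolant supply is down, Main controller fails, Redundant trip relay failed, Rupture disc trips}; {Agitator faulted, Quench valve faulted}.

5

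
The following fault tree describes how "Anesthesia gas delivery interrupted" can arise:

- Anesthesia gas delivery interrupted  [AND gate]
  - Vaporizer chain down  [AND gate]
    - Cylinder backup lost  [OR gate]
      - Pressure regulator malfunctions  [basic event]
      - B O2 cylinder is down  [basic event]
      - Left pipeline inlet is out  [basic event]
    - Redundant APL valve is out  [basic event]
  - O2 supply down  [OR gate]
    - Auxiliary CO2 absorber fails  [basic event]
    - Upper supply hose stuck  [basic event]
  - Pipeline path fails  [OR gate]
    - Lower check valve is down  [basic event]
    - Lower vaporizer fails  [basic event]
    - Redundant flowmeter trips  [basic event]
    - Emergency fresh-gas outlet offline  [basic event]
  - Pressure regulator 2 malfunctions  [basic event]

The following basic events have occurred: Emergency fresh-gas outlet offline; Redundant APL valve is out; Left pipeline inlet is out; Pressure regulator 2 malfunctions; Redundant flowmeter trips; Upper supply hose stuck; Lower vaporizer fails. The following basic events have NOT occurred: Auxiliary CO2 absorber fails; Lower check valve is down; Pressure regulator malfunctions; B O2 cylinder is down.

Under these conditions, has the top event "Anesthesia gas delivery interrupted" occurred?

Cylinder backup lost [OR]: Pressure regulator malfunctions=not, B O2 cylinder is down=not, Left pipeline inlet is out=occurs → at least one input occurs → occurs.
Vaporizer chain down [AND]: Cylinder backup lost=occurs, Redundant APL valve is out=occurs → all inputs occur → occurs.
O2 supply down [OR]: Auxiliary CO2 absorber fails=not, Upper supply hose stuck=occurs → at least one input occurs → occurs.
Pipeline path fails [OR]: Lower check valve is down=not, Lower vaporizer fails=occurs, Redundant flowmeter trips=occurs, Emergency fresh-gas outlet offline=occurs → at least one input occurs → occurs.
Anesthesia gas delivery interrupted [AND]: Vaporizer chain down=occurs, O2 supply down=occurs, Pipeline path fails=occurs, Pressure regulator 2 malfunctions=occurs → all inputs occur → occurs.

Yes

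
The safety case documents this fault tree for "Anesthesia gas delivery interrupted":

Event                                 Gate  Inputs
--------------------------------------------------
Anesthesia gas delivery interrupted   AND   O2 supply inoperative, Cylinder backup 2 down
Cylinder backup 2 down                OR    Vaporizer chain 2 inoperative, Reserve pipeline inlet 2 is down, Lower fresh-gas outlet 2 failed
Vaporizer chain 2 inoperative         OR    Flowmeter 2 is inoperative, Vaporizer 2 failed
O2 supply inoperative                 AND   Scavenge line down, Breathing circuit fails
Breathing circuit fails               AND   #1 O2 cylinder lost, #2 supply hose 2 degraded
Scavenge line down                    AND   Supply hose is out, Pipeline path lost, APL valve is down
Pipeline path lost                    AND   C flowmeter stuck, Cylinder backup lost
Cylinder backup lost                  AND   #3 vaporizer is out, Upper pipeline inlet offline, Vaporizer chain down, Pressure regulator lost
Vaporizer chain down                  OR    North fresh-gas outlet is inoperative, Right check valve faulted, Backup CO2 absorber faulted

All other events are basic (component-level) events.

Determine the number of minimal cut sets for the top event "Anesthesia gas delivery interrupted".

Vaporizer chain down [OR]: union of children's cut sets → 3 cut set(s).
Cylinder backup lost [AND]: one cut set from each child combined → 1 × 1 × 3 × 1 = 3 cut set(s).
Pipeline path lost [AND]: one cut set from each child combined → 1 × 3 = 3 cut set(s).
Scavenge line down [AND]: one cut set from each child combined → 1 × 3 × 1 = 3 cut set(s).
Breathing circuit fails [AND]: one cut set from each child combined → 1 × 1 = 1 cut set(s).
O2 supply inoperative [AND]: one cut set from each child combined → 3 × 1 = 3 cut set(s).
Vaporizer chain 2 inoperative [OR]: union of children's cut sets → 2 cut set(s).
Cylinder backup 2 down [OR]: union of children's cut sets → 4 cut set(s).
Anesthesia gas delivery interrupted [AND]: one cut set from each child combined → 3 × 4 = 12 cut set(s).

12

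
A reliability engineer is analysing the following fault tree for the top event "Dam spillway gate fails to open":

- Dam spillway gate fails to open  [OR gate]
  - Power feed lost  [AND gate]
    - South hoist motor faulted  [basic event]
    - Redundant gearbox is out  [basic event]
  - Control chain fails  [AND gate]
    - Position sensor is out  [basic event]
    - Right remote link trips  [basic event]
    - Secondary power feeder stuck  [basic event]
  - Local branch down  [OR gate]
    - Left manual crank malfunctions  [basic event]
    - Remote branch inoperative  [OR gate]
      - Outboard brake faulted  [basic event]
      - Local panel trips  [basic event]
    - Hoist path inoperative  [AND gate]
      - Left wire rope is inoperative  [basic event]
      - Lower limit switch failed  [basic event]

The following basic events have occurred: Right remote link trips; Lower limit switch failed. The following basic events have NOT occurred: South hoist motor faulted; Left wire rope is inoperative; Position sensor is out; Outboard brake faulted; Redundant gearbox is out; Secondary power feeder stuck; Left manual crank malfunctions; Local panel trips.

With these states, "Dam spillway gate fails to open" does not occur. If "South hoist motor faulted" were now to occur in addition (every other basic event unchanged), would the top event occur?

Counterfactual: set "South hoist motor faulted" to occurred.
Power feed lost [AND]: South hoist motor faulted=occurs, Redundant gearbox is out=not → not all inputs occur → does not occur.
Control chain fails [AND]: Position sensor is out=not, Right remote link trips=occurs, Secondary power feeder stuck=not → not all inputs occur → does not occur.
Remote branch inoperative [OR]: Outboard brake faulted=not, Local panel trips=not → no input occurs → does not occur.
Hoist path inoperative [AND]: Left wire rope is inoperative=not, Lower limit switch failed=occurs → not all inputs occur → does not occur.
Local branch down [OR]: Left manual crank malfunctions=not, Remote branch inoperative=not, Hoist path inoperative=not → no input occurs → does not occur.
Dam spillway gate fails to open [OR]: Power feed lost=not, Control chain fails=not, Local branch down=not → no input occurs → does not occur.

No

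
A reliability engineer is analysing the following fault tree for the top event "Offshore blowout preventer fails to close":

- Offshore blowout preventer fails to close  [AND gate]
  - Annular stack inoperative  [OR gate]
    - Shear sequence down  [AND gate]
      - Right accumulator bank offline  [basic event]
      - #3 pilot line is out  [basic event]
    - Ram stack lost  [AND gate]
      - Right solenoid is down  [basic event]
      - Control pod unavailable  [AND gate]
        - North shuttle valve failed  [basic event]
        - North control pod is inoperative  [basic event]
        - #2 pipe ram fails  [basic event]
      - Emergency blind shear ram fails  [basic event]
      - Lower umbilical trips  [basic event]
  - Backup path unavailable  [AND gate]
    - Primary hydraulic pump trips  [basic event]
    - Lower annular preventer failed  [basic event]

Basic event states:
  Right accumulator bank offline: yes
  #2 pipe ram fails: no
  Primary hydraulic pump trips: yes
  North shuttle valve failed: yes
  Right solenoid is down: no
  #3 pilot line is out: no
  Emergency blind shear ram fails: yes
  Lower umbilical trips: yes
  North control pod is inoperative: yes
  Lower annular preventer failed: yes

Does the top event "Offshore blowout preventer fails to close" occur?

Shear sequence down [AND]: Right accumulator bank offline=occurs, #3 pilot line is out=not → not all inputs occur → does not occur.
Control pod unavailable [AND]: North shuttle valve failed=occurs, North control pod is inoperative=occurs, #2 pipe ram fails=not → not all inputs occur → does not occur.
Ram stack lost [AND]: Right solenoid is down=not, Control pod unavailable=not, Emergency blind shear ram fails=occurs, Lower umbilical trips=occurs → not all inputs occur → does not occur.
Annular stack inoperative [OR]: Shear sequence down=not, Ram stack lost=not → no input occurs → does not occur.
Backup path unavailable [AND]: Primary hydraulic pump trips=occurs, Lower annular preventer failed=occurs → all inputs occur → occurs.
Offshore blowout preventer fails to close [AND]: Annular stack inoperative=not, Backup path unavailable=occurs → not all inputs occur → does not occur.

No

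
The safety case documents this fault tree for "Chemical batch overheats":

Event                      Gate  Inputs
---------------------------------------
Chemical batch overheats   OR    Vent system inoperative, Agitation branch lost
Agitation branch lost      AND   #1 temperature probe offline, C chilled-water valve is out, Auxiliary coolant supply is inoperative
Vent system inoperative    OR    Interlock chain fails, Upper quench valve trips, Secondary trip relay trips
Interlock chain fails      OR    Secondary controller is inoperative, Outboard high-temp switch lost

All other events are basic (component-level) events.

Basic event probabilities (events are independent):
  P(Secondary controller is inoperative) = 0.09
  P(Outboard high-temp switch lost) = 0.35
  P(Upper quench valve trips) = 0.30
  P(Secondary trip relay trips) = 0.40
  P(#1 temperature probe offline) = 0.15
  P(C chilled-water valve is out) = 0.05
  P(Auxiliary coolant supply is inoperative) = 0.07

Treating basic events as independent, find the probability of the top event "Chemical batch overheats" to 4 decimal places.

P(Interlock chain fails) [OR] = 1 − (1−0.09) × (1−0.35) = 0.408500
P(Vent system inoperative) [OR] = 1 − (1−0.408500) × (1−0.30) × (1−0.40) = 0.751570
P(Agitation branch lost) [AND] = 0.15 × 0.05 × 0.07 = 0.000525
P(Chemical batch overheats) [OR] = 1 − (1−0.751570) × (1−0.000525) = 0.751700
Rounded to 4 decimal places: P(Chemical batch overheats) ≈ 0.7517.

0.7517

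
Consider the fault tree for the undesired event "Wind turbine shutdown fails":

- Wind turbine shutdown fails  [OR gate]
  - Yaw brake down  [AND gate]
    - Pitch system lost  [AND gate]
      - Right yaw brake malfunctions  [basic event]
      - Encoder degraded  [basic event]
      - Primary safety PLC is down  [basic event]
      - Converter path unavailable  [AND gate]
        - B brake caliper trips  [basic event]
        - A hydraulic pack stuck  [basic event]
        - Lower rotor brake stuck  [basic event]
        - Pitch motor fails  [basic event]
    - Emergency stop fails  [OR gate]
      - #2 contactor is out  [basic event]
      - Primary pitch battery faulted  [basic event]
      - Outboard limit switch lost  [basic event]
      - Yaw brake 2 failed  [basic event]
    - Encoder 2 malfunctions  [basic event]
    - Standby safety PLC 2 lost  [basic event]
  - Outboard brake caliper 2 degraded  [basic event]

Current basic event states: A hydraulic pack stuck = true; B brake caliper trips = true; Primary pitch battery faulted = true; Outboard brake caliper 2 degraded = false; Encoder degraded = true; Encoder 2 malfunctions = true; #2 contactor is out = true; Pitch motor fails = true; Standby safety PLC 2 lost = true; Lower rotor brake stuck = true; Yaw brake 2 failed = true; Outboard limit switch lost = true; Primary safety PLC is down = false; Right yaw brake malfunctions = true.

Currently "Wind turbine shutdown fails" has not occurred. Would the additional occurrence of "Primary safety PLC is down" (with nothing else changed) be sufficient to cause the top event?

Yes

Counterfactual: set "Primary safety PLC is down" to occurred.
Converter path unavailable [AND]: B brake caliper trips=occurs, A hydraulic pack stuck=occurs, Lower rotor brake stuck=occurs, Pitch motor fails=occurs → all inputs occur → occurs.
Pitch system lost [AND]: Right yaw brake malfunctions=occurs, Encoder degraded=occurs, Primary safety PLC is down=occurs, Converter path unavailable=occurs → all inputs occur → occurs.
Emergency stop fails [OR]: #2 contactor is out=occurs, Primary pitch battery faulted=occurs, Outboard limit switch lost=occurs, Yaw brake 2 failed=occurs → at least one input occurs → occurs.
Yaw brake down [AND]: Pitch system lost=occurs, Emergency stop fails=occurs, Encoder 2 malfunctions=occurs, Standby safety PLC 2 lost=occurs → all inputs occur → occurs.
Wind turbine shutdown fails [OR]: Yaw brake down=occurs, Outboard brake caliper 2 degraded=not → at least one input occurs → occurs.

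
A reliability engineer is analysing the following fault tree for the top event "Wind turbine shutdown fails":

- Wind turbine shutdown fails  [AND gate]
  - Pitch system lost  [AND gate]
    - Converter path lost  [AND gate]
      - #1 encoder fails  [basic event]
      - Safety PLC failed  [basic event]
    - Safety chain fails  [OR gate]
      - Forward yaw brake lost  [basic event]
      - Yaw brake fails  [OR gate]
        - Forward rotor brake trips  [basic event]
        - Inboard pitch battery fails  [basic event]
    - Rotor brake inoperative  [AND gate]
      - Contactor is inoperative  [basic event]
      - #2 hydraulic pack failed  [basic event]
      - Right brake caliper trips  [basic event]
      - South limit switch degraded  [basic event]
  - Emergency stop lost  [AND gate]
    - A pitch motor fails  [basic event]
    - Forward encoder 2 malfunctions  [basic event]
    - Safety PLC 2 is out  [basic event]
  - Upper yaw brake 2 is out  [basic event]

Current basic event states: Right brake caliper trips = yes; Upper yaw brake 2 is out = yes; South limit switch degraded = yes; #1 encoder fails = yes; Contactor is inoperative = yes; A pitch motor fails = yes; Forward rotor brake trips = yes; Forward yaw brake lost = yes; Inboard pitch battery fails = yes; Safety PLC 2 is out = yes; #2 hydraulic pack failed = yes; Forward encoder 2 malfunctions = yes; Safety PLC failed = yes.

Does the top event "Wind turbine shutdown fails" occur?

Converter path lost [AND]: #1 encoder fails=occurs, Safety PLC failed=occurs → all inputs occur → occurs.
Yaw brake fails [OR]: Forward rotor brake trips=occurs, Inboard pitch battery fails=occurs → at least one input occurs → occurs.
Safety chain fails [OR]: Forward yaw brake lost=occurs, Yaw brake fails=occurs → at least one input occurs → occurs.
Rotor brake inoperative [AND]: Contactor is inoperative=occurs, #2 hydraulic pack failed=occurs, Right brake caliper trips=occurs, South limit switch degraded=occurs → all inputs occur → occurs.
Pitch system lost [AND]: Converter path lost=occurs, Safety chain fails=occurs, Rotor brake inoperative=occurs → all inputs occur → occurs.
Emergency stop lost [AND]: A pitch motor fails=occurs, Forward encoder 2 malfunctions=occurs, Safety PLC 2 is out=occurs → all inputs occur → occurs.
Wind turbine shutdown fails [AND]: Pitch system lost=occurs, Emergency stop lost=occurs, Upper yaw brake 2 is out=occurs → all inputs occur → occurs.

Yes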